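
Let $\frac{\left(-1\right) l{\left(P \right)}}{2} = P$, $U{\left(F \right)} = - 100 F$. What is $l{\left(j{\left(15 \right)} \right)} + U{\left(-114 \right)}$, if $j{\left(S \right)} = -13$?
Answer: $11426$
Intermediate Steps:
$l{\left(P \right)} = - 2 P$
$l{\left(j{\left(15 \right)} \right)} + U{\left(-114 \right)} = \left(-2\right) \left(-13\right) - -11400 = 26 + 11400 = 11426$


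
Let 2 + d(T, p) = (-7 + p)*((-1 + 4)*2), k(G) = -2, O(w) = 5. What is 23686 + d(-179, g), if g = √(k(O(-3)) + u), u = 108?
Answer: 23642 + 6*√106 ≈ 23704.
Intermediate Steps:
g = √106 (g = √(-2 + 108) = √106 ≈ 10.296)
d(T, p) = -44 + 6*p (d(T, p) = -2 + (-7 + p)*((-1 + 4)*2) = -2 + (-7 + p)*(3*2) = -2 + (-7 + p)*6 = -2 + (-42 + 6*p) = -44 + 6*p)
23686 + d(-179, g) = 23686 + (-44 + 6*√106) = 23642 + 6*√106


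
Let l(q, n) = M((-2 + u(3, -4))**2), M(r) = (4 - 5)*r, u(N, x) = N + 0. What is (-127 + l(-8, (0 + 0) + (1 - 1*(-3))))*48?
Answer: -6144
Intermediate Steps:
u(N, x) = N
M(r) = -r
l(q, n) = -1 (l(q, n) = -(-2 + 3)**2 = -1*1**2 = -1*1 = -1)
(-127 + l(-8, (0 + 0) + (1 - 1*(-3))))*48 = (-127 - 1)*48 = -128*48 = -6144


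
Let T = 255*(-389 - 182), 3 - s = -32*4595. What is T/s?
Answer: -145605/147043 ≈ -0.99022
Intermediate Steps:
s = 147043 (s = 3 - (-32)*4595 = 3 - 1*(-147040) = 3 + 147040 = 147043)
T = -145605 (T = 255*(-571) = -145605)
T/s = -145605/147043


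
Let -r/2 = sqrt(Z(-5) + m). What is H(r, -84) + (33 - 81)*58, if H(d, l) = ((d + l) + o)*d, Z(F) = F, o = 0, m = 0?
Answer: -2804 + 168*I*sqrt(5) ≈ -2804.0 + 375.66*I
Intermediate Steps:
r = -2*I*sqrt(5) (r = -2*sqrt(-5 + 0) = -2*I*sqrt(5) ≈ -4.4721*I)
H(d, l) = d*(d + l) (H(d, l) = ((d + l) + 0)*d = (d + l)*d = d*(d + l))
H(r, -84) + (33 - 81)*58 = (-2*I*sqrt(5))*(-2*I*sqrt(5) - 84) + (33 - 81)*58 = (-2*I*sqrt(5))*(-84 - 2*I*sqrt(5)) - 48*58 = -2*I*sqrt(5)*(-84 - 2*I*sqrt(5)) - 2784 = -2784 - 2*I*sqrt(5)*(-84 - 2*I*sqrt(5))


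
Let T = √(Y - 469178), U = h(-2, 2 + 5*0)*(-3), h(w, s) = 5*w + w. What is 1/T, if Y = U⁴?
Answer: √1210438/1210438 ≈ 0.00090893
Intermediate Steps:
h(w, s) = 6*w
U = 36 (U = (6*(-2))*(-3) = -12*(-3) = 36)
Y = 1679616 (Y = 36⁴ = 1679616)
T = √1210438 (T = √(1679616 - 469178) = √1210438 ≈ 1100.2)
1/T = 1/(√1210438) = √1210438/1210438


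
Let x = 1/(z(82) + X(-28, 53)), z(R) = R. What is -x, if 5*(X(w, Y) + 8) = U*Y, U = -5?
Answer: -1/21 ≈ -0.047619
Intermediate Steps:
X(w, Y) = -8 - Y (X(w, Y) = -8 + (-5*Y)/5 = -8 - Y)
x = 1/21 (x = 1/(82 + (-8 - 1*53)) = 1/(82 + (-8 - 53)) = 1/(82 - 61) = 1/21 ≈ 0.047619)
-x = -1*1/21 = -1/21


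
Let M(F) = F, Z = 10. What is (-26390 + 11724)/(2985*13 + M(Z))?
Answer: -14666/38815 ≈ -0.37784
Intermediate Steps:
(-26390 + 11724)/(2985*13 + M(Z)) = (-26390 + 11724)/(2985*13 + 10) = -14666/(38805 + 10) = -14666/38815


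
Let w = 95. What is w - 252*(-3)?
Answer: 851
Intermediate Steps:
w - 252*(-3) = 95 - 252*(-3) = 95 - 9*(-84) = 95 + 756 = 851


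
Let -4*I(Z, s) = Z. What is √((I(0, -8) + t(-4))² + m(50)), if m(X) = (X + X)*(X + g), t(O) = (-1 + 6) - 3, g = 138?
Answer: 2*√4701 ≈ 137.13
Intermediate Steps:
I(Z, s) = -Z/4
t(O) = 2 (t(O) = 5 - 3 = 2)
m(X) = 2*X*(138 + X) (m(X) = (X + X)*(X + 138) = (2*X)*(138 + X) = 2*X*(138 + X))
√((I(0, -8) + t(-4))² + m(50)) = √((-¼*0 + 2)² + 2*50*(138 + 50)) = √((0 + 2)² + 2*50*188) = √(2² + 18800) = √(4 + 18800) = √18804 = 2*√4701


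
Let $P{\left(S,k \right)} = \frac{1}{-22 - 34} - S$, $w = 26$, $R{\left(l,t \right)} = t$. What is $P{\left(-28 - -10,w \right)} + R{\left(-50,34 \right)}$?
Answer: $\frac{2911}{56} \approx 51.982$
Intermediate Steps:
$P{\left(S,k \right)} = - \frac{1}{56} - S$ ($P{\left(S,k \right)} = \frac{1}{-56} - S = - \frac{1}{56} - S$)
$P{\left(-28 - -10,w \right)} + R{\left(-50,34 \right)} = \left(- \frac{1}{56} - \left(-28 - -10\right)\right) + 34 = \left(- \frac{1}{56} - \left(-28 + 10\right)\right) + 34 = \left(- \frac{1}{56} - -18\right) + 34 = \left(- \frac{1}{56} + 18\right) + 34 = \frac{1007}{56} + 34 = \frac{2911}{56}$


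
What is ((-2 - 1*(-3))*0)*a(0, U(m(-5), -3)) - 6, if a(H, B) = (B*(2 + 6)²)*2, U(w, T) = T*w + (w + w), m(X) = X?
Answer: -6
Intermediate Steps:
U(w, T) = 2*w + T*w (U(w, T) = T*w + 2*w = 2*w + T*w)
a(H, B) = 128*B (a(H, B) = (B*8²)*2 = (B*64)*2 = (64*B)*2 = 128*B)
((-2 - 1*(-3))*0)*a(0, U(m(-5), -3)) - 6 = ((-2 - 1*(-3))*0)*(128*(-5*(2 - 3))) - 6 = ((-2 + 3)*0)*(128*(-5*(-1))) - 6 = (1*0)*(128*5) - 6 = 0*640 - 6 = 0 - 6 = -6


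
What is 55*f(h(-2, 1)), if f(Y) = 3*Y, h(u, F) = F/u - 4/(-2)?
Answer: 495/2 ≈ 247.50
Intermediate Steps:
h(u, F) = 2 + F/u (h(u, F) = F/u - 4*(-½) = F/u + 2 = 2 + F/u)
55*f(h(-2, 1)) = 55*(3*(2 + 1/(-2))) = 55*(3*(2 + 1*(-½))) = 55*(3*(2 - ½)) = 55*(3*(3/2)) = 55*(9/2) = 495/2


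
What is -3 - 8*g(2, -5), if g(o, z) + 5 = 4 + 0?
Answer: 5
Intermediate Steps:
g(o, z) = -1 (g(o, z) = -5 + (4 + 0) = -5 + 4 = -1)
-3 - 8*g(2, -5) = -3 - 8*(-1) = -3 + 8 = 5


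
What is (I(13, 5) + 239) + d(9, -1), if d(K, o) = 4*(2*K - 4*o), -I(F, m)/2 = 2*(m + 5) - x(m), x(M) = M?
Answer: 297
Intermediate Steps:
I(F, m) = -20 - 2*m (I(F, m) = -2*(2*(m + 5) - m) = -2*(2*(5 + m) - m) = -2*((10 + 2*m) - m) = -2*(10 + m) = -20 - 2*m)
d(K, o) = -16*o + 8*K (d(K, o) = 4*(-4*o + 2*K) = -16*o + 8*K)
(I(13, 5) + 239) + d(9, -1) = ((-20 - 2*5) + 239) + (-16*(-1) + 8*9) = ((-20 - 10) + 239) + (16 + 72) = (-30 + 239) + 88 = 209 + 88 = 297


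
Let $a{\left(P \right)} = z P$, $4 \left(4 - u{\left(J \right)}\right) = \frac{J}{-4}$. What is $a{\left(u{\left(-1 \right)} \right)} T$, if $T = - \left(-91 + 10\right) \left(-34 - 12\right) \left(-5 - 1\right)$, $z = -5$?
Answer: $- \frac{1760535}{4} \approx -4.4013 \cdot 10^{5}$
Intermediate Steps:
$u{\left(J \right)} = 4 + \frac{J}{16}$ ($u{\left(J \right)} = 4 - \frac{J \frac{1}{-4}}{4} = 4 - \frac{J \left(- \frac{1}{4}\right)}{4} = 4 - \frac{\left(- \frac{1}{4}\right) J}{4} = 4 + \frac{J}{16}$)
$T = 22356$ ($T = - \left(-81\right) \left(\left(-46\right) \left(-6\right)\right) = - \left(-81\right) 276 = \left(-1\right) \left(-22356\right) = 22356$)
$a{\left(P \right)} = - 5 P$
$a{\left(u{\left(-1 \right)} \right)} T = - 5 \left(4 + \frac{1}{16} \left(-1\right)\right) 22356 = - 5 \left(4 - \frac{1}{16}\right) 22356 = \left(-5\right) \frac{63}{16} \cdot 22356 = \left(- \frac{315}{16}\right) 22356 = - \frac{1760535}{4}$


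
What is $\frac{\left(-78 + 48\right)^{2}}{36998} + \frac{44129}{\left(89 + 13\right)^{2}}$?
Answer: $\frac{821024171}{192463596} \approx 4.2659$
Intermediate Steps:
$\frac{\left(-78 + 48\right)^{2}}{36998} + \frac{44129}{\left(89 + 13\right)^{2}} = \left(-30\right)^{2} \cdot \frac{1}{36998} + \frac{44129}{102^{2}} = 900 \cdot \frac{1}{36998} + \frac{44129}{10404} = \frac{450}{18499} + 44129 \cdot \frac{1}{10404} = \frac{450}{18499} + \frac{44129}{10404} = \frac{821024171}{192463596}$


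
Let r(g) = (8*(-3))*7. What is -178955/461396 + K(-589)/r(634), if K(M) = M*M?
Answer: -40024506539/19378632 ≈ -2065.4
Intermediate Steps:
K(M) = M²
r(g) = -168 (r(g) = -24*7 = -168)
-178955/461396 + K(-589)/r(634) = -178955/461396 + (-589)²/(-168) = -178955*1/461396 + 346921*(-1/168) = -178955/461396 - 346921/168 = -40024506539/19378632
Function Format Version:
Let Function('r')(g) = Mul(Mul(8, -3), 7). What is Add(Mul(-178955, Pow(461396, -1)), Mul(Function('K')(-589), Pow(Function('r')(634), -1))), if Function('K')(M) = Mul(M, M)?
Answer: Rational(-40024506539, 19378632) ≈ -2065.4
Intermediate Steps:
Function('K')(M) = Pow(M, 2)
Function('r')(g) = -168 (Function('r')(g) = Mul(-24, 7) = -168)
Add(Mul(-178955, Pow(461396, -1)), Mul(Function('K')(-589), Pow(Function('r')(634), -1))) = Add(Mul(-178955, Pow(461396, -1)), Mul(Pow(-589, 2), Pow(-168, -1))) = Add(Mul(-178955, Rational(1, 461396)), Mul(346921, Rational(-1, 168))) = Add(Rational(-178955, 461396), Rational(-346921, 168)) = Rational(-40024506539, 19378632)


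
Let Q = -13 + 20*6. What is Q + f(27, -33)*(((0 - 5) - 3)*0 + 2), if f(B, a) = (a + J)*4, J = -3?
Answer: -181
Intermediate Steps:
f(B, a) = -12 + 4*a (f(B, a) = (a - 3)*4 = (-3 + a)*4 = -12 + 4*a)
Q = 107 (Q = -13 + 120 = 107)
Q + f(27, -33)*(((0 - 5) - 3)*0 + 2) = 107 + (-12 + 4*(-33))*(((0 - 5) - 3)*0 + 2) = 107 + (-12 - 132)*((-5 - 3)*0 + 2) = 107 - 144*(-8*0 + 2) = 107 - 144*(0 + 2) = 107 - 144*2 = 107 - 288 = -181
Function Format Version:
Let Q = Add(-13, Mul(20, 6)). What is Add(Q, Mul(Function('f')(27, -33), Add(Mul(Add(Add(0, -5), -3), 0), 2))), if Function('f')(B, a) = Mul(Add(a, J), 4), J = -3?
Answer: -181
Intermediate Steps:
Function('f')(B, a) = Add(-12, Mul(4, a)) (Function('f')(B, a) = Mul(Add(a, -3), 4) = Mul(Add(-3, a), 4) = Add(-12, Mul(4, a)))
Q = 107 (Q = Add(-13, 120) = 107)
Add(Q, Mul(Function('f')(27, -33), Add(Mul(Add(Add(0, -5), -3), 0), 2))) = Add(107, Mul(Add(-12, Mul(4, -33)), Add(Mul(Add(Add(0, -5), -3), 0), 2))) = Add(107, Mul(Add(-12, -132), Add(Mul(Add(-5, -3), 0), 2))) = Add(107, Mul(-144, Add(Mul(-8, 0), 2))) = Add(107, Mul(-144, Add(0, 2))) = Add(107, Mul(-144, 2)) = Add(107, -288) = -181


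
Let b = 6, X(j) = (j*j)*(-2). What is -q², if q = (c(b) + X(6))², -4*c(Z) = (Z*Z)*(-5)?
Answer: -531441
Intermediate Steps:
X(j) = -2*j² (X(j) = j²*(-2) = -2*j²)
c(Z) = 5*Z²/4 (c(Z) = -Z*Z*(-5)/4 = -Z²*(-5)/4 = -(-5)*Z²/4 = 5*Z²/4)
q = 729 (q = ((5/4)*6² - 2*6²)² = ((5/4)*36 - 2*36)² = (45 - 72)² = (-27)² = 729)
-q² = -1*729² = -1*531441 = -531441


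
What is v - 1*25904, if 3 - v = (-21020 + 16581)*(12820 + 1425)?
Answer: 63207654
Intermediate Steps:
v = 63233558 (v = 3 - (-21020 + 16581)*(12820 + 1425) = 3 - (-4439)*14245 = 3 - 1*(-63233555) = 3 + 63233555 = 63233558)
v - 1*25904 = 63233558 - 1*25904 = 63233558 - 25904 = 63207654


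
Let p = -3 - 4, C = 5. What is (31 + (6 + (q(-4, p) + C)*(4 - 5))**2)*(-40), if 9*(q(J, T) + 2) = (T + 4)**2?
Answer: -1400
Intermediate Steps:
p = -7
q(J, T) = -2 + (4 + T)**2/9 (q(J, T) = -2 + (T + 4)**2/9 = -2 + (4 + T)**2/9)
(31 + (6 + (q(-4, p) + C)*(4 - 5))**2)*(-40) = (31 + (6 + ((-2 + (4 - 7)**2/9) + 5)*(4 - 5))**2)*(-40) = (31 + (6 + ((-2 + (1/9)*(-3)**2) + 5)*(-1))**2)*(-40) = (31 + (6 + ((-2 + (1/9)*9) + 5)*(-1))**2)*(-40) = (31 + (6 + ((-2 + 1) + 5)*(-1))**2)*(-40) = (31 + (6 + (-1 + 5)*(-1))**2)*(-40) = (31 + (6 + 4*(-1))**2)*(-40) = (31 + (6 - 4)**2)*(-40) = (31 + 2**2)*(-40) = (31 + 4)*(-40) = 35*(-40) = -1400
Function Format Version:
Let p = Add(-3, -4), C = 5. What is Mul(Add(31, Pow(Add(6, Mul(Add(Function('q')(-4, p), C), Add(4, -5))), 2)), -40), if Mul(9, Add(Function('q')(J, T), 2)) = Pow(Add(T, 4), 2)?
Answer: -1400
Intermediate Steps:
p = -7
Function('q')(J, T) = Add(-2, Mul(Rational(1, 9), Pow(Add(4, T), 2))) (Function('q')(J, T) = Add(-2, Mul(Rational(1, 9), Pow(Add(T, 4), 2))) = Add(-2, Mul(Rational(1, 9), Pow(Add(4, T), 2))))
Mul(Add(31, Pow(Add(6, Mul(Add(Function('q')(-4, p), C), Add(4, -5))), 2)), -40) = Mul(Add(31, Pow(Add(6, Mul(Add(Add(-2, Mul(Rational(1, 9), Pow(Add(4, -7), 2))), 5), Add(4, -5))), 2)), -40) = Mul(Add(31, Pow(Add(6, Mul(Add(Add(-2, Mul(Rational(1, 9), Pow(-3, 2))), 5), -1)), 2)), -40) = Mul(Add(31, Pow(Add(6, Mul(Add(Add(-2, Mul(Rational(1, 9), 9)), 5), -1)), 2)), -40) = Mul(Add(31, Pow(Add(6, Mul(Add(Add(-2, 1), 5), -1)), 2)), -40) = Mul(Add(31, Pow(Add(6, Mul(Add(-1, 5), -1)), 2)), -40) = Mul(Add(31, Pow(Add(6, Mul(4, -1)), 2)), -40) = Mul(Add(31, Pow(Add(6, -4), 2)), -40) = Mul(Add(31, Pow(2, 2)), -40) = Mul(Add(31, 4), -40) = Mul(35, -40) = -1400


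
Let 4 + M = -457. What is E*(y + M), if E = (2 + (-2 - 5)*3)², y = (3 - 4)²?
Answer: -166060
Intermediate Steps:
y = 1 (y = (-1)² = 1)
M = -461 (M = -4 - 457 = -461)
E = 361 (E = (2 - 7*3)² = (2 - 21)² = (-19)² = 361)
E*(y + M) = 361*(1 - 461) = 361*(-460) = -166060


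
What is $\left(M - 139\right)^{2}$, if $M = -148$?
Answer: $82369$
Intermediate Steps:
$\left(M - 139\right)^{2} = \left(-148 - 139\right)^{2} = \left(-287\right)^{2} = 82369$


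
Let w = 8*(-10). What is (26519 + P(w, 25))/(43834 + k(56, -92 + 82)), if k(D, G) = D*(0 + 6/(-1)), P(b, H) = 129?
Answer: 13324/21749 ≈ 0.61263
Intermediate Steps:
w = -80
k(D, G) = -6*D (k(D, G) = D*(0 + 6*(-1)) = D*(0 - 6) = D*(-6) = -6*D)
(26519 + P(w, 25))/(43834 + k(56, -92 + 82)) = (26519 + 129)/(43834 - 6*56) = 26648/(43834 - 336) = 26648/43498 = 26648*(1/43498) = 13324/21749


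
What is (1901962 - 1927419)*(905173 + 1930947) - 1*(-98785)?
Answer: -72199008055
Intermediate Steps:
(1901962 - 1927419)*(905173 + 1930947) - 1*(-98785) = -25457*2836120 + 98785 = -72199106840 + 98785 = -72199008055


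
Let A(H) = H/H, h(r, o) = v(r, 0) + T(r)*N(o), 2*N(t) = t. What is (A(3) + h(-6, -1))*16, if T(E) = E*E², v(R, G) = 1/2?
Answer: 1752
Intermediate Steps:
N(t) = t/2
v(R, G) = ½
T(E) = E³
h(r, o) = ½ + o*r³/2 (h(r, o) = ½ + r³*(o/2) = ½ + o*r³/2)
A(H) = 1
(A(3) + h(-6, -1))*16 = (1 + (½ + (½)*(-1)*(-6)³))*16 = (1 + (½ + (½)*(-1)*(-216)))*16 = (1 + (½ + 108))*16 = (1 + 217/2)*16 = (219/2)*16 = 1752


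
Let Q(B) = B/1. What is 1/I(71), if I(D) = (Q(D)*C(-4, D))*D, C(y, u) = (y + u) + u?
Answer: 1/695658 ≈ 1.4375e-6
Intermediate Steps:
C(y, u) = y + 2*u (C(y, u) = (u + y) + u = y + 2*u)
Q(B) = B (Q(B) = B*1 = B)
I(D) = D²*(-4 + 2*D) (I(D) = (D*(-4 + 2*D))*D = D²*(-4 + 2*D))
1/I(71) = 1/(2*71²*(-2 + 71)) = 1/(2*5041*69) = 1/695658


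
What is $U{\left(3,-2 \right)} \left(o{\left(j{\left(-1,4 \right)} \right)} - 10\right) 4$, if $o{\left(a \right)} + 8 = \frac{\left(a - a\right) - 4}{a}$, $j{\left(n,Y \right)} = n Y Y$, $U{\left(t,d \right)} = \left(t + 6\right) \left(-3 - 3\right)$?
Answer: $3834$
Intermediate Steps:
$U{\left(t,d \right)} = -36 - 6 t$ ($U{\left(t,d \right)} = \left(6 + t\right) \left(-6\right) = -36 - 6 t$)
$j{\left(n,Y \right)} = n Y^{2}$ ($j{\left(n,Y \right)} = Y n Y = n Y^{2}$)
$o{\left(a \right)} = -8 - \frac{4}{a}$ ($o{\left(a \right)} = -8 + \frac{\left(a - a\right) - 4}{a} = -8 + \frac{0 - 4}{a} = -8 - \frac{4}{a}$)
$U{\left(3,-2 \right)} \left(o{\left(j{\left(-1,4 \right)} \right)} - 10\right) 4 = \left(-36 - 18\right) \left(\left(-8 - \frac{4}{\left(-1\right) 4^{2}}\right) - 10\right) 4 = \left(-36 - 18\right) \left(\left(-8 - \frac{4}{\left(-1\right) 16}\right) - 10\right) 4 = - 54 \left(\left(-8 - \frac{4}{-16}\right) - 10\right) 4 = - 54 \left(\left(-8 - - \frac{1}{4}\right) - 10\right) 4 = - 54 \left(\left(-8 + \frac{1}{4}\right) - 10\right) 4 = - 54 \left(- \frac{31}{4} - 10\right) 4 = \left(-54\right) \left(- \frac{71}{4}\right) 4 = \frac{1917}{2} \cdot 4 = 3834$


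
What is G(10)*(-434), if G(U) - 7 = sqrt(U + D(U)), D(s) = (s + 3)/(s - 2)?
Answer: -3038 - 217*sqrt(186)/2 ≈ -4517.7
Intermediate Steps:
D(s) = (3 + s)/(-2 + s)
G(U) = 7 + sqrt(U + (3 + U)/(-2 + U))
G(10)*(-434) = (7 + sqrt((3 + 10**2 - 1*10)/(-2 + 10)))*(-434) = (7 + sqrt((3 + 100 - 10)/8))*(-434) = (7 + sqrt((1/8)*93))*(-434) = (7 + sqrt(93/8))*(-434) = (7 + sqrt(186)/4)*(-434) = -3038 - 217*sqrt(186)/2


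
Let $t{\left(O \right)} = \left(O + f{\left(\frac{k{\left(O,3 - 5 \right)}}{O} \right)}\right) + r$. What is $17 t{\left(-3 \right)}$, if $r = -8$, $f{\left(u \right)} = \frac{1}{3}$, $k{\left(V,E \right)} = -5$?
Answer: $- \frac{544}{3} \approx -181.33$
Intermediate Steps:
$f{\left(u \right)} = \frac{1}{3}$
$t{\left(O \right)} = - \frac{23}{3} + O$ ($t{\left(O \right)} = \left(O + \frac{1}{3}\right) - 8 = \left(\frac{1}{3} + O\right) - 8 = - \frac{23}{3} + O$)
$17 t{\left(-3 \right)} = 17 \left(- \frac{23}{3} - 3\right) = 17 \left(- \frac{32}{3}\right) = - \frac{544}{3}$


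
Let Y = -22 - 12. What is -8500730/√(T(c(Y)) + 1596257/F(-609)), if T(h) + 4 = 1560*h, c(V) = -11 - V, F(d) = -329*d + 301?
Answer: -8500730*√1444875995363878/7200546169 ≈ -44875.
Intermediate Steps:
F(d) = 301 - 329*d
Y = -34
T(h) = -4 + 1560*h
-8500730/√(T(c(Y)) + 1596257/F(-609)) = -8500730/√((-4 + 1560*(-11 - 1*(-34))) + 1596257/(301 - 329*(-609))) = -8500730/√((-4 + 1560*(-11 + 34)) + 1596257/(301 + 200361)) = -8500730/√((-4 + 1560*23) + 1596257/200662) = -8500730/√((-4 + 35880) + 1596257*(1/200662)) = -8500730/√(35876 + 1596257/200662) = -8500730*√1444875995363878/7200546169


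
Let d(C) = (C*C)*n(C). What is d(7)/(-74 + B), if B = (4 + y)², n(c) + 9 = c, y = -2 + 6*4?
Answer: -7/43 ≈ -0.16279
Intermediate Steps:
y = 22 (y = -2 + 24 = 22)
n(c) = -9 + c
d(C) = C²*(-9 + C) (d(C) = (C*C)*(-9 + C) = C²*(-9 + C))
B = 676 (B = (4 + 22)² = 26² = 676)
d(7)/(-74 + B) = (7²*(-9 + 7))/(-74 + 676) = (49*(-2))/602 = -98*1/602 = -7/43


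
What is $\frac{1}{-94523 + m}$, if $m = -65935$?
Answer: $- \frac{1}{160458} \approx -6.2322 \cdot 10^{-6}$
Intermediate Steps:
$\frac{1}{-94523 + m} = \frac{1}{-94523 - 65935} = \frac{1}{-160458} = - \frac{1}{160458}$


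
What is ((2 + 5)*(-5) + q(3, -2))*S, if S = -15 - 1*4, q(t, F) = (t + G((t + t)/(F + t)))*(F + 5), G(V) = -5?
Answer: 779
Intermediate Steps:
q(t, F) = (-5 + t)*(5 + F) (q(t, F) = (t - 5)*(F + 5) = (-5 + t)*(5 + F))
S = -19 (S = -15 - 4 = -19)
((2 + 5)*(-5) + q(3, -2))*S = ((2 + 5)*(-5) + (-25 - 5*(-2) + 5*3 - 2*3))*(-19) = (7*(-5) + (-25 + 10 + 15 - 6))*(-19) = (-35 - 6)*(-19) = -41*(-19) = 779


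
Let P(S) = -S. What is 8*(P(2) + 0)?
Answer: -16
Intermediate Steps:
8*(P(2) + 0) = 8*(-1*2 + 0) = 8*(-2 + 0) = 8*(-2) = -16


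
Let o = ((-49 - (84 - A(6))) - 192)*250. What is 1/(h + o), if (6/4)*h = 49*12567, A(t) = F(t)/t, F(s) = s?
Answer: 1/329522 ≈ 3.0347e-6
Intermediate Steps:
A(t) = 1 (A(t) = t/t = 1)
h = 410522 (h = 2*(49*12567)/3 = (⅔)*615783 = 410522)
o = -81000 (o = ((-49 - (84 - 1*1)) - 192)*250 = ((-49 - (84 - 1)) - 192)*250 = ((-49 - 1*83) - 192)*250 = ((-49 - 83) - 192)*250 = (-132 - 192)*250 = -324*250 = -81000)
1/(h + o) = 1/(410522 - 81000) = 1/329522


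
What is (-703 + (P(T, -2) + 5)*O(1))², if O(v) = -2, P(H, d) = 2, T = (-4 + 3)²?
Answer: 514089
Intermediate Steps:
T = 1 (T = (-1)² = 1)
(-703 + (P(T, -2) + 5)*O(1))² = (-703 + (2 + 5)*(-2))² = (-703 + 7*(-2))² = (-703 - 14)² = (-717)² = 514089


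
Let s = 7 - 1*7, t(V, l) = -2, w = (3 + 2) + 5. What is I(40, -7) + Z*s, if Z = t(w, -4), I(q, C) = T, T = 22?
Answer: 22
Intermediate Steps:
w = 10 (w = 5 + 5 = 10)
I(q, C) = 22
Z = -2
s = 0 (s = 7 - 7 = 0)
I(40, -7) + Z*s = 22 - 2*0 = 22 + 0 = 22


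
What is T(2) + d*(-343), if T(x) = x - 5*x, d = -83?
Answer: 28461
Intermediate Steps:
T(x) = -4*x
T(2) + d*(-343) = -4*2 - 83*(-343) = -8 + 28469 = 28461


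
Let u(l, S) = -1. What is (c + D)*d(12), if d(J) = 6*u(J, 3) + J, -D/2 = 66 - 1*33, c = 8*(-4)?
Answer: -588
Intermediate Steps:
c = -32
D = -66 (D = -2*(66 - 1*33) = -2*(66 - 33) = -2*33 = -66)
d(J) = -6 + J (d(J) = 6*(-1) + J = -6 + J)
(c + D)*d(12) = (-32 - 66)*(-6 + 12) = -98*6 = -588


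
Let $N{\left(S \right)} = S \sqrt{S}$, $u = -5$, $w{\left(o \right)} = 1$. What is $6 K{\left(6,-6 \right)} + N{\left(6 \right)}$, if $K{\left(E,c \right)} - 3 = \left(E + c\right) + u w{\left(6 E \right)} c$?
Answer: $198 + 6 \sqrt{6} \approx 212.7$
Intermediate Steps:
$N{\left(S \right)} = S^{\frac{3}{2}}$
$K{\left(E,c \right)} = 3 + E - 4 c$ ($K{\left(E,c \right)} = 3 + \left(\left(E + c\right) + \left(-5\right) 1 c\right) = 3 + \left(\left(E + c\right) - 5 c\right) = 3 + \left(E - 4 c\right) = 3 + E - 4 c$)
$6 K{\left(6,-6 \right)} + N{\left(6 \right)} = 6 \left(3 + 6 - -24\right) + 6^{\frac{3}{2}} = 6 \left(3 + 6 + 24\right) + 6 \sqrt{6} = 6 \cdot 33 + 6 \sqrt{6} = 198 + 6 \sqrt{6}$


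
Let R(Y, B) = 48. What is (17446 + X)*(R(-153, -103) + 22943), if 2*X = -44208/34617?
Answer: 4628134879766/11539 ≈ 4.0109e+8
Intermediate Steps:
X = -7368/11539 (X = (-44208/34617)/2 = (-44208*1/34617)/2 = (½)*(-14736/11539) = -7368/11539 ≈ -0.63853)
(17446 + X)*(R(-153, -103) + 22943) = (17446 - 7368/11539)*(48 + 22943) = (201302026/11539)*22991 = 4628134879766/11539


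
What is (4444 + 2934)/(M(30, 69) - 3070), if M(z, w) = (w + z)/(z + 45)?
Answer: -184450/76717 ≈ -2.4043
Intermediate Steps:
M(z, w) = (w + z)/(45 + z)
(4444 + 2934)/(M(30, 69) - 3070) = (4444 + 2934)/((69 + 30)/(45 + 30) - 3070) = 7378/(99/75 - 3070) = 7378/((1/75)*99 - 3070) = 7378/(33/25 - 3070) = 7378/(-76717/25) = 7378*(-25/76717) = -184450/76717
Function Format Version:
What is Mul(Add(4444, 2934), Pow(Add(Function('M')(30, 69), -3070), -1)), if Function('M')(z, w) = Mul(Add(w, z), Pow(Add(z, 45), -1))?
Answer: Rational(-184450, 76717) ≈ -2.4043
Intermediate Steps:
Function('M')(z, w) = Mul(Pow(Add(45, z), -1), Add(w, z)) (Function('M')(z, w) = Mul(Add(w, z), Pow(Add(45, z), -1)) = Mul(Pow(Add(45, z), -1), Add(w, z)))
Mul(Add(4444, 2934), Pow(Add(Function('M')(30, 69), -3070), -1)) = Mul(Add(4444, 2934), Pow(Add(Mul(Pow(Add(45, 30), -1), Add(69, 30)), -3070), -1)) = Mul(7378, Pow(Add(Mul(Pow(75, -1), 99), -3070), -1)) = Mul(7378, Pow(Add(Mul(Rational(1, 75), 99), -3070), -1)) = Mul(7378, Pow(Add(Rational(33, 25), -3070), -1)) = Mul(7378, Pow(Rational(-76717, 25), -1)) = Mul(7378, Rational(-25, 76717)) = Rational(-184450, 76717)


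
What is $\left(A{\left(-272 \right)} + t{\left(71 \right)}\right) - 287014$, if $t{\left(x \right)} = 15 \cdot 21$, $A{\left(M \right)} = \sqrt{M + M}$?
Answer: $-286699 + 4 i \sqrt{34} \approx -2.867 \cdot 10^{5} + 23.324 i$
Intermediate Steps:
$A{\left(M \right)} = \sqrt{2} \sqrt{M}$ ($A{\left(M \right)} = \sqrt{2 M} = \sqrt{2} \sqrt{M}$)
$t{\left(x \right)} = 315$
$\left(A{\left(-272 \right)} + t{\left(71 \right)}\right) - 287014 = \left(\sqrt{2} \sqrt{-272} + 315\right) - 287014 = \left(\sqrt{2} \cdot 4 i \sqrt{17} + 315\right) - 287014 = \left(4 i \sqrt{34} + 315\right) - 287014 = \left(315 + 4 i \sqrt{34}\right) - 287014 = -286699 + 4 i \sqrt{34}$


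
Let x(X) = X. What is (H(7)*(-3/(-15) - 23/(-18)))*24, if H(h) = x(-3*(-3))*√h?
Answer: 1596*√7/5 ≈ 844.52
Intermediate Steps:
H(h) = 9*√h (H(h) = (-3*(-3))*√h = 9*√h)
(H(7)*(-3/(-15) - 23/(-18)))*24 = ((9*√7)*(-3/(-15) - 23/(-18)))*24 = ((9*√7)*(-3*(-1/15) - 23*(-1/18)))*24 = ((9*√7)*(⅕ + 23/18))*24 = ((9*√7)*(133/90))*24 = (133*√7/10)*24 = 1596*√7/5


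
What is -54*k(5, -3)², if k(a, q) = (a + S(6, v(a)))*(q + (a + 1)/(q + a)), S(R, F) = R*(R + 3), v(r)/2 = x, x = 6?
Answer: 0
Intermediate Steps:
v(r) = 12 (v(r) = 2*6 = 12)
S(R, F) = R*(3 + R)
k(a, q) = (54 + a)*(q + (1 + a)/(a + q)) (k(a, q) = (a + 6*(3 + 6))*(q + (a + 1)/(q + a)) = (a + 6*9)*(q + (1 + a)/(a + q)) = (a + 54)*(q + (1 + a)/(a + q)) = (54 + a)*(q + (1 + a)/(a + q)))
-54*k(5, -3)² = -54*(54 + 5² + 54*(-3)² + 55*5 + 5*(-3)² - 3*5² + 54*5*(-3))²/(5 - 3)² = -54*(54 + 25 + 54*9 + 275 + 5*9 - 3*25 - 810)²/4 = -54*(54 + 25 + 486 + 275 + 45 - 75 - 810)²/4 = -54*((½)*0)² = -54*0² = -54*0 = 0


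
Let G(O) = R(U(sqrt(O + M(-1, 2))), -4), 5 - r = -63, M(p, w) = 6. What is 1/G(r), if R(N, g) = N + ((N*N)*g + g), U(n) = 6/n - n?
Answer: -86913/22049818 + 629*sqrt(74)/44099636 ≈ -0.0038190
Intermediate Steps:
U(n) = -n + 6/n
R(N, g) = N + g + g*N**2 (R(N, g) = N + (N**2*g + g) = N + (g*N**2 + g) = N + (g + g*N**2) = N + g + g*N**2)
r = 68 (r = 5 - 1*(-63) = 5 + 63 = 68)
G(O) = -4 - sqrt(6 + O) - 4*(-sqrt(6 + O) + 6/sqrt(6 + O))**2 + 6/sqrt(6 + O) (G(O) = (-sqrt(O + 6) + 6/(sqrt(O + 6))) - 4 - 4*(-sqrt(O + 6) + 6/(sqrt(O + 6)))**2 = (-sqrt(6 + O) + 6/(sqrt(6 + O))) - 4 - 4*(-sqrt(6 + O) + 6/(sqrt(6 + O)))**2 = (-sqrt(6 + O) + 6/sqrt(6 + O)) - 4 - 4*(-sqrt(6 + O) + 6/sqrt(6 + O))**2 = -4 - sqrt(6 + O) - 4*(-sqrt(6 + O) + 6/sqrt(6 + O))**2 + 6/sqrt(6 + O))
1/G(r) = 1/(-4 - sqrt(6 + 68) + 36/(6 + 68)**(3/2) - 4*68**2/(6 + 68) + 6*68/(6 + 68)**(3/2)) = 1/(-4 - sqrt(74) + 36/74**(3/2) - 4*4624/74 + 6*68/74**(3/2)) = 1/(-4 - sqrt(74) + 36*(sqrt(74)/5476) - 4*4624*1/74 + 6*68*(sqrt(74)/5476)) = 1/(-4 - sqrt(74) + 9*sqrt(74)/1369 - 9248/37 + 102*sqrt(74)/1369) = 1/(-9396/37 - 34*sqrt(74)/37)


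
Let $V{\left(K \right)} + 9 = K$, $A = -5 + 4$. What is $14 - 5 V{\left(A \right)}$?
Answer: $64$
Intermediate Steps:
$A = -1$
$V{\left(K \right)} = -9 + K$
$14 - 5 V{\left(A \right)} = 14 - 5 \left(-9 - 1\right) = 14 - -50 = 14 + 50 = 64$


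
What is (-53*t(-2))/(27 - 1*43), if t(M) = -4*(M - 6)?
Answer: 106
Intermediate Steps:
t(M) = 24 - 4*M (t(M) = -4*(-6 + M) = 24 - 4*M)
(-53*t(-2))/(27 - 1*43) = (-53*(24 - 4*(-2)))/(27 - 1*43) = (-53*(24 + 8))/(27 - 43) = -53*32/(-16) = -1696*(-1/16) = 106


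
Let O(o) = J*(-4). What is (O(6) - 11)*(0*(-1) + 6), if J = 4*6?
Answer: -642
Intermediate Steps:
J = 24
O(o) = -96 (O(o) = 24*(-4) = -96)
(O(6) - 11)*(0*(-1) + 6) = (-96 - 11)*(0*(-1) + 6) = -107*(0 + 6) = -107*6 = -642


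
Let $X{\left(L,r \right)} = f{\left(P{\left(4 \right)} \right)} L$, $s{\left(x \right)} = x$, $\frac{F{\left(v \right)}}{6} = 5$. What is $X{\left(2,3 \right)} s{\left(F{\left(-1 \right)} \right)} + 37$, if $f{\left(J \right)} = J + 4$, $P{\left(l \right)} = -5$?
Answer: $-23$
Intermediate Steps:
$f{\left(J \right)} = 4 + J$
$F{\left(v \right)} = 30$ ($F{\left(v \right)} = 6 \cdot 5 = 30$)
$X{\left(L,r \right)} = - L$ ($X{\left(L,r \right)} = \left(4 - 5\right) L = - L$)
$X{\left(2,3 \right)} s{\left(F{\left(-1 \right)} \right)} + 37 = \left(-1\right) 2 \cdot 30 + 37 = \left(-2\right) 30 + 37 = -60 + 37 = -23$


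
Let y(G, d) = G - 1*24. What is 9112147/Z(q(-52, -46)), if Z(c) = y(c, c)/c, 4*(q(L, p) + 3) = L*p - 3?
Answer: 21659573419/2281 ≈ 9.4956e+6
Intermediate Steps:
y(G, d) = -24 + G (y(G, d) = G - 24 = -24 + G)
q(L, p) = -15/4 + L*p/4 (q(L, p) = -3 + (L*p - 3)/4 = -3 + (-3 + L*p)/4 = -3 + (-¾ + L*p/4) = -15/4 + L*p/4)
Z(c) = (-24 + c)/c
9112147/Z(q(-52, -46)) = 9112147/(((-24 + (-15/4 + (¼)*(-52)*(-46)))/(-15/4 + (¼)*(-52)*(-46)))) = 9112147/(((-24 + (-15/4 + 598))/(-15/4 + 598))) = 9112147/(((-24 + 2377/4)/(2377/4))) = 9112147/(((4/2377)*(2281/4))) = 9112147/(2281/2377) = 9112147*(2377/2281) = 21659573419/2281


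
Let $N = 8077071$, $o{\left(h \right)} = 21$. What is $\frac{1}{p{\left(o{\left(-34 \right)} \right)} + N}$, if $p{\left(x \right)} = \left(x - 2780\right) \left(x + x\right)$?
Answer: $\frac{1}{7961193} \approx 1.2561 \cdot 10^{-7}$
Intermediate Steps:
$p{\left(x \right)} = 2 x \left(-2780 + x\right)$ ($p{\left(x \right)} = \left(-2780 + x\right) 2 x = 2 x \left(-2780 + x\right)$)
$\frac{1}{p{\left(o{\left(-34 \right)} \right)} + N} = \frac{1}{2 \cdot 21 \left(-2780 + 21\right) + 8077071} = \frac{1}{2 \cdot 21 \left(-2759\right) + 8077071} = \frac{1}{-115878 + 8077071} = \frac{1}{7961193}$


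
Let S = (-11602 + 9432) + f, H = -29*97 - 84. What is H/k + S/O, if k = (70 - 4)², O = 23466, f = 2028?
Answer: -11433259/17036316 ≈ -0.67111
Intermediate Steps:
H = -2897 (H = -2813 - 84 = -2897)
k = 4356 (k = 66² = 4356)
S = -142 (S = (-11602 + 9432) + 2028 = -2170 + 2028 = -142)
H/k + S/O = -2897/4356 - 142/23466 = -2897*1/4356 - 142*1/23466 = -2897/4356 - 71/11733 = -11433259/17036316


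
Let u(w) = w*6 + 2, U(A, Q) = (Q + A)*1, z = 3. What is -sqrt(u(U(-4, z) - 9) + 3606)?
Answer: -2*sqrt(887) ≈ -59.565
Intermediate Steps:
U(A, Q) = A + Q (U(A, Q) = (A + Q)*1 = A + Q)
u(w) = 2 + 6*w (u(w) = 6*w + 2 = 2 + 6*w)
-sqrt(u(U(-4, z) - 9) + 3606) = -sqrt((2 + 6*((-4 + 3) - 9)) + 3606) = -sqrt((2 + 6*(-1 - 9)) + 3606) = -sqrt((2 + 6*(-10)) + 3606) = -sqrt((2 - 60) + 3606) = -sqrt(-58 + 3606) = -sqrt(3548) = -2*sqrt(887)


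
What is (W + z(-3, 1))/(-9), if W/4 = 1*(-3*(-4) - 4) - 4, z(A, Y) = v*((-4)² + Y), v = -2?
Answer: 2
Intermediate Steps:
z(A, Y) = -32 - 2*Y (z(A, Y) = -2*((-4)² + Y) = -2*(16 + Y) = -32 - 2*Y)
W = 16 (W = 4*(1*(-3*(-4) - 4) - 4) = 4*(1*(12 - 4) - 4) = 4*(1*8 - 4) = 4*(8 - 4) = 4*4 = 16)
(W + z(-3, 1))/(-9) = (16 + (-32 - 2*1))/(-9) = -(16 + (-32 - 2))/9 = -(16 - 34)/9 = -⅑*(-18) = 2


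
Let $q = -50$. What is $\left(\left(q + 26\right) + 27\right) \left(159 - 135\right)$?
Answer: $72$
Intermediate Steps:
$\left(\left(q + 26\right) + 27\right) \left(159 - 135\right) = \left(\left(-50 + 26\right) + 27\right) \left(159 - 135\right) = \left(-24 + 27\right) 24 = 3 \cdot 24 = 72$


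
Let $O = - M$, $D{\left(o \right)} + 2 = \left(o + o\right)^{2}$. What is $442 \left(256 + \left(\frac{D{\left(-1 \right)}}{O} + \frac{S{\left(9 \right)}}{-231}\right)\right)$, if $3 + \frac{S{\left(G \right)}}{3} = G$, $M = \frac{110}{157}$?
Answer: $\frac{43064502}{385} \approx 1.1186 \cdot 10^{5}$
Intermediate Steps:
$D{\left(o \right)} = -2 + 4 o^{2}$ ($D{\left(o \right)} = -2 + \left(o + o\right)^{2} = -2 + \left(2 o\right)^{2} = -2 + 4 o^{2}$)
$M = \frac{110}{157}$ ($M = 110 \cdot \frac{1}{157} = \frac{110}{157} \approx 0.70064$)
$S{\left(G \right)} = -9 + 3 G$
$O = - \frac{110}{157}$ ($O = \left(-1\right) \frac{110}{157} = - \frac{110}{157} \approx -0.70064$)
$442 \left(256 + \left(\frac{D{\left(-1 \right)}}{O} + \frac{S{\left(9 \right)}}{-231}\right)\right) = 442 \left(256 + \left(\frac{-2 + 4 \left(-1\right)^{2}}{- \frac{110}{157}} + \frac{-9 + 3 \cdot 9}{-231}\right)\right) = 442 \left(256 + \left(\left(-2 + 4 \cdot 1\right) \left(- \frac{157}{110}\right) + \left(-9 + 27\right) \left(- \frac{1}{231}\right)\right)\right) = 442 \left(256 + \left(\left(-2 + 4\right) \left(- \frac{157}{110}\right) + 18 \left(- \frac{1}{231}\right)\right)\right) = 442 \left(256 + \left(2 \left(- \frac{157}{110}\right) - \frac{6}{77}\right)\right) = 442 \left(256 - \frac{1129}{385}\right) = 442 \cdot \frac{97431}{385} = \frac{43064502}{385}$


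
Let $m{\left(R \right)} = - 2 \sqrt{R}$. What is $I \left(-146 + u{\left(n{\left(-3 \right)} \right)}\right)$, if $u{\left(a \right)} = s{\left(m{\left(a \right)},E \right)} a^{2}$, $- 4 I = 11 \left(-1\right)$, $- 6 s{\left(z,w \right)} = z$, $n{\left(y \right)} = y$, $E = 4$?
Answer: $- \frac{803}{2} + \frac{33 i \sqrt{3}}{4} \approx -401.5 + 14.289 i$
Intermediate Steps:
$s{\left(z,w \right)} = - \frac{z}{6}$
$I = \frac{11}{4}$ ($I = - \frac{11 \left(-1\right)}{4} = \left(- \frac{1}{4}\right) \left(-11\right) = \frac{11}{4} \approx 2.75$)
$u{\left(a \right)} = \frac{a^{\frac{5}{2}}}{3}$ ($u{\left(a \right)} = - \frac{\left(-2\right) \sqrt{a}}{6} a^{2} = \frac{\sqrt{a}}{3} a^{2} = \frac{a^{\frac{5}{2}}}{3}$)
$I \left(-146 + u{\left(n{\left(-3 \right)} \right)}\right) = \frac{11 \left(-146 + \frac{\left(-3\right)^{\frac{5}{2}}}{3}\right)}{4} = \frac{11 \left(-146 + \frac{9 i \sqrt{3}}{3}\right)}{4} = \frac{11 \left(-146 + 3 i \sqrt{3}\right)}{4} = - \frac{803}{2} + \frac{33 i \sqrt{3}}{4}$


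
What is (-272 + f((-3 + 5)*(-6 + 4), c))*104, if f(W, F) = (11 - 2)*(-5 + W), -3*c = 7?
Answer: -36712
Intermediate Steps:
c = -7/3 (c = -⅓*7 = -7/3 ≈ -2.3333)
f(W, F) = -45 + 9*W (f(W, F) = 9*(-5 + W) = -45 + 9*W)
(-272 + f((-3 + 5)*(-6 + 4), c))*104 = (-272 + (-45 + 9*((-3 + 5)*(-6 + 4))))*104 = (-272 + (-45 + 9*(2*(-2))))*104 = (-272 + (-45 + 9*(-4)))*104 = (-272 + (-45 - 36))*104 = (-272 - 81)*104 = -353*104 = -36712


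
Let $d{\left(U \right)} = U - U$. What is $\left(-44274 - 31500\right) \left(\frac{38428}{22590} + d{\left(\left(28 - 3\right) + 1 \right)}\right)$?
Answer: $- \frac{485307212}{3765} \approx -1.289 \cdot 10^{5}$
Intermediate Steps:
$d{\left(U \right)} = 0$
$\left(-44274 - 31500\right) \left(\frac{38428}{22590} + d{\left(\left(28 - 3\right) + 1 \right)}\right) = \left(-44274 - 31500\right) \left(\frac{38428}{22590} + 0\right) = - 75774 \left(38428 \cdot \frac{1}{22590} + 0\right) = - 75774 \left(\frac{19214}{11295} + 0\right) = \left(-75774\right) \frac{19214}{11295} = - \frac{485307212}{3765}$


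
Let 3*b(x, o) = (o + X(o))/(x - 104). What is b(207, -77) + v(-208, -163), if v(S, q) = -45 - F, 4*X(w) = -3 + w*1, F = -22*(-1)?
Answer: -20800/309 ≈ -67.314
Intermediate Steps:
F = 22
X(w) = -3/4 + w/4 (X(w) = (-3 + w*1)/4 = (-3 + w)/4 = -3/4 + w/4)
b(x, o) = (-3/4 + 5*o/4)/(3*(-104 + x)) (b(x, o) = ((o + (-3/4 + o/4))/(x - 104))/3 = ((-3/4 + 5*o/4)/(-104 + x))/3 = (-3/4 + 5*o/4)/(3*(-104 + x)))
v(S, q) = -67 (v(S, q) = -45 - 1*22 = -45 - 22 = -67)
b(207, -77) + v(-208, -163) = (-3 + 5*(-77))/(12*(-104 + 207)) - 67 = (1/12)*(-3 - 385)/103 - 67 = (1/12)*(1/103)*(-388) - 67 = -97/309 - 67 = -20800/309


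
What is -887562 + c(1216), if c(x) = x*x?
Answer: 591094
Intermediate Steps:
c(x) = x**2
-887562 + c(1216) = -887562 + 1216**2 = -887562 + 1478656 = 591094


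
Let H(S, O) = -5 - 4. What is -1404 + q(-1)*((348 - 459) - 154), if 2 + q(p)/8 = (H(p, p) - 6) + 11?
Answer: 11316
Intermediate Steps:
H(S, O) = -9
q(p) = -48 (q(p) = -16 + 8*((-9 - 6) + 11) = -16 + 8*(-15 + 11) = -16 + 8*(-4) = -16 - 32 = -48)
-1404 + q(-1)*((348 - 459) - 154) = -1404 - 48*((348 - 459) - 154) = -1404 - 48*(-111 - 154) = -1404 - 48*(-265) = -1404 + 12720 = 11316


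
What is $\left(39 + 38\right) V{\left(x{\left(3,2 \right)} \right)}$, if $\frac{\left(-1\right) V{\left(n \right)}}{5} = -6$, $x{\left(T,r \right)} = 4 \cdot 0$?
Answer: $2310$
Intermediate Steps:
$x{\left(T,r \right)} = 0$
$V{\left(n \right)} = 30$ ($V{\left(n \right)} = \left(-5\right) \left(-6\right) = 30$)
$\left(39 + 38\right) V{\left(x{\left(3,2 \right)} \right)} = \left(39 + 38\right) 30 = 77 \cdot 30 = 2310$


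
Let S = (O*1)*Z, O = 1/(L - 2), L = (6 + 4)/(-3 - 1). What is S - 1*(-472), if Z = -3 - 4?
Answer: 4262/9 ≈ 473.56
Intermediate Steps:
L = -5/2 (L = 10/(-4) = 10*(-¼) = -5/2 ≈ -2.5000)
Z = -7
O = -2/9 (O = 1/(-5/2 - 2) = 1/(-9/2) = -2/9 ≈ -0.22222)
S = 14/9 (S = -2/9*1*(-7) = -2/9*(-7) = 14/9 ≈ 1.5556)
S - 1*(-472) = 14/9 - 1*(-472) = 14/9 + 472 = 4262/9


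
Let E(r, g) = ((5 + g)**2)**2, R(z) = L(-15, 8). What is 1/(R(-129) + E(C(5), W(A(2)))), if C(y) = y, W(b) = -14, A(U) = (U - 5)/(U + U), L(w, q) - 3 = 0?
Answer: 1/6564 ≈ 0.00015235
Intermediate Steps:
L(w, q) = 3 (L(w, q) = 3 + 0 = 3)
A(U) = (-5 + U)/(2*U) (A(U) = (-5 + U)/((2*U)) = (-5 + U)*(1/(2*U)) = (-5 + U)/(2*U))
R(z) = 3
E(r, g) = (5 + g)**4
1/(R(-129) + E(C(5), W(A(2)))) = 1/(3 + (5 - 14)**4) = 1/(3 + (-9)**4) = 1/(3 + 6561) = 1/6564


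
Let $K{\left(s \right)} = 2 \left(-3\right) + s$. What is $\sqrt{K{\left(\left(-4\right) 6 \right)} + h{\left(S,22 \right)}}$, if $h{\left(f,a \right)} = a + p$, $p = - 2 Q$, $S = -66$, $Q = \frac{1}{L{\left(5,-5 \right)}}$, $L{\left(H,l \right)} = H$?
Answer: $\frac{i \sqrt{210}}{5} \approx 2.8983 i$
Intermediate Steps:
$K{\left(s \right)} = -6 + s$
$Q = \frac{1}{5} \approx 0.2$
$p = - \frac{2}{5}$ ($p = \left(-2\right) \frac{1}{5} = - \frac{2}{5} \approx -0.4$)
$h{\left(f,a \right)} = - \frac{2}{5} + a$ ($h{\left(f,a \right)} = a - \frac{2}{5} = - \frac{2}{5} + a$)
$\sqrt{K{\left(\left(-4\right) 6 \right)} + h{\left(S,22 \right)}} = \sqrt{\left(-6 - 24\right) + \left(- \frac{2}{5} + 22\right)} = \sqrt{\left(-6 - 24\right) + \frac{108}{5}} = \sqrt{-30 + \frac{108}{5}} = \sqrt{- \frac{42}{5}} = \frac{i \sqrt{210}}{5}$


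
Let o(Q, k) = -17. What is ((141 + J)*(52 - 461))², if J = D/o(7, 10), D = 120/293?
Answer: 82483960049643681/24810361 ≈ 3.3246e+9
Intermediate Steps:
D = 120/293 (D = 120*(1/293) = 120/293 ≈ 0.40956)
J = -120/4981 (J = (120/293)/(-17) = (120/293)*(-1/17) = -120/4981 ≈ -0.024092)
((141 + J)*(52 - 461))² = ((141 - 120/4981)*(52 - 461))² = ((702201/4981)*(-409))² = (-287200209/4981)² = 82483960049643681/24810361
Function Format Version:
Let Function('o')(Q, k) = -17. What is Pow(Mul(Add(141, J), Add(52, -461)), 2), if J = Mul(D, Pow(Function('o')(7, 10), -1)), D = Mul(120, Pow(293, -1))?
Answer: Rational(82483960049643681, 24810361) ≈ 3.3246e+9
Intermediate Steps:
D = Rational(120, 293) (D = Mul(120, Rational(1, 293)) = Rational(120, 293) ≈ 0.40956)
J = Rational(-120, 4981) (J = Mul(Rational(120, 293), Pow(-17, -1)) = Mul(Rational(120, 293), Rational(-1, 17)) = Rational(-120, 4981) ≈ -0.024092)
Pow(Mul(Add(141, J), Add(52, -461)), 2) = Pow(Mul(Add(141, Rational(-120, 4981)), Add(52, -461)), 2) = Pow(Mul(Rational(702201, 4981), -409), 2) = Pow(Rational(-287200209, 4981), 2) = Rational(82483960049643681, 24810361)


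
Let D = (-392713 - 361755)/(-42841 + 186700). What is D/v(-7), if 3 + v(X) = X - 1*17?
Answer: 754468/3884193 ≈ 0.19424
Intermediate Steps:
v(X) = -20 + X (v(X) = -3 + (X - 1*17) = -3 + (X - 17) = -3 + (-17 + X) = -20 + X)
D = -754468/143859 ≈ -5.2445
D/v(-7) = -754468/(143859*(-20 - 7)) = -754468/143859/(-27) = -754468/143859*(-1/27) = 754468/3884193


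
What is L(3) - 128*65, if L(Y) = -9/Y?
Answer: -8323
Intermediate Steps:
L(3) - 128*65 = -9/3 - 128*65 = -9*⅓ - 8320 = -3 - 8320 = -8323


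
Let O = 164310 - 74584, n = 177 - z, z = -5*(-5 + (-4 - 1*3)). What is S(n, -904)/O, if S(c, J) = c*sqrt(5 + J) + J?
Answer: -452/44863 + 9*I*sqrt(899)/6902 ≈ -0.010075 + 0.039097*I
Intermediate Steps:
z = 60 (z = -5*(-5 + (-4 - 3)) = -5*(-5 - 7) = -5*(-12) = 60)
n = 117 (n = 177 - 1*60 = 177 - 60 = 117)
S(c, J) = J + c*sqrt(5 + J)
O = 89726
S(n, -904)/O = (-904 + 117*sqrt(5 - 904))/89726 = (-904 + 117*sqrt(-899))*(1/89726) = (-904 + 117*(I*sqrt(899)))*(1/89726) = (-904 + 117*I*sqrt(899))*(1/89726) = -452/44863 + 9*I*sqrt(899)/6902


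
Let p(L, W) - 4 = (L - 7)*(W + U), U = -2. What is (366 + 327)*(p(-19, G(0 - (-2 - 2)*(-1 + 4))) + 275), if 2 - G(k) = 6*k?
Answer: 1490643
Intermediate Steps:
G(k) = 2 - 6*k
p(L, W) = 4 + (-7 + L)*(-2 + W) (p(L, W) = 4 + (L - 7)*(W - 2) = 4 + (-7 + L)*(-2 + W))
(366 + 327)*(p(-19, G(0 - (-2 - 2)*(-1 + 4))) + 275) = (366 + 327)*((18 - 7*(2 - 6*(0 - (-2 - 2)*(-1 + 4))) - 2*(-19) - 19*(2 - 6*(0 - (-2 - 2)*(-1 + 4)))) + 275) = 693*((18 - 7*(2 - 6*(0 - (-4)*3)) + 38 - 19*(2 - 6*(0 - (-4)*3))) + 275) = 693*((18 - 7*(2 - 6*(0 - 1*(-12))) + 38 - 19*(2 - 6*(0 - 1*(-12)))) + 275) = 693*((18 - 7*(2 - 6*(0 + 12)) + 38 - 19*(2 - 6*(0 + 12))) + 275) = 693*((18 - 7*(2 - 6*12) + 38 - 19*(2 - 6*12)) + 275) = 693*((18 - 7*(2 - 72) + 38 - 19*(2 - 72)) + 275) = 693*((18 - 7*(-70) + 38 - 19*(-70)) + 275) = 693*((18 + 490 + 38 + 1330) + 275) = 693*(1876 + 275) = 693*2151 = 1490643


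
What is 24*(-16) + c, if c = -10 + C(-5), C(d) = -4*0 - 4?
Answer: -398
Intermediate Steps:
C(d) = -4 (C(d) = 0 - 4 = -4)
c = -14 (c = -10 - 4 = -14)
24*(-16) + c = 24*(-16) - 14 = -384 - 14 = -398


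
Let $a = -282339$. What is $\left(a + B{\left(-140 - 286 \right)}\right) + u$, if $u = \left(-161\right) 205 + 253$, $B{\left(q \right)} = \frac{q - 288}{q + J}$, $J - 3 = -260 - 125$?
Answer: $- \frac{127296407}{404} \approx -3.1509 \cdot 10^{5}$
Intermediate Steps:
$J = -382$ ($J = 3 - 385 = -382$)
$B{\left(q \right)} = \frac{-288 + q}{-382 + q}$ ($B{\left(q \right)} = \frac{q - 288}{q - 382} = \frac{-288 + q}{-382 + q}$)
$u = -32752$ ($u = -33005 + 253 = -32752$)
$\left(a + B{\left(-140 - 286 \right)}\right) + u = \left(-282339 + \frac{-288 - 426}{-382 - 426}\right) - 32752 = \left(-282339 + \frac{1}{-808} \left(-714\right)\right) - 32752 = \left(-282339 - - \frac{357}{404}\right) - 32752 = \left(-282339 + \frac{357}{404}\right) - 32752 = - \frac{114064599}{404} - 32752 = - \frac{127296407}{404}$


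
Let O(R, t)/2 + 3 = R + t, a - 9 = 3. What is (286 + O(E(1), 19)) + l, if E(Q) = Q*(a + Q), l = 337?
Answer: 681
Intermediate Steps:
a = 12 (a = 9 + 3 = 12)
E(Q) = Q*(12 + Q)
O(R, t) = -6 + 2*R + 2*t (O(R, t) = -6 + 2*(R + t) = -6 + (2*R + 2*t) = -6 + 2*R + 2*t)
(286 + O(E(1), 19)) + l = (286 + (-6 + 2*(1*(12 + 1)) + 2*19)) + 337 = (286 + (-6 + 2*(1*13) + 38)) + 337 = (286 + (-6 + 2*13 + 38)) + 337 = (286 + (-6 + 26 + 38)) + 337 = (286 + 58) + 337 = 344 + 337 = 681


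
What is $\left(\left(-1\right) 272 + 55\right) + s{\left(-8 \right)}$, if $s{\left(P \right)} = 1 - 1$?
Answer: $-217$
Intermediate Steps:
$s{\left(P \right)} = 0$
$\left(\left(-1\right) 272 + 55\right) + s{\left(-8 \right)} = \left(\left(-1\right) 272 + 55\right) + 0 = \left(-272 + 55\right) + 0 = -217 + 0 = -217$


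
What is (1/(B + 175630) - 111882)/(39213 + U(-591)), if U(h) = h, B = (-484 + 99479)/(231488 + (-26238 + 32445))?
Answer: -22783798842559/7865035295598 ≈ -2.8968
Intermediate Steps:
B = 19799/47539 (B = 98995/(231488 + 6207) = 98995/237695 = 98995*(1/237695) = 19799/47539 ≈ 0.41648)
(1/(B + 175630) - 111882)/(39213 + U(-591)) = (1/(19799/47539 + 175630) - 111882)/(39213 - 591) = (1/(8349294369/47539) - 111882)/38622 = (47539/8349294369 - 111882)*(1/38622) = -934135752544919/8349294369*1/38622 = -22783798842559/7865035295598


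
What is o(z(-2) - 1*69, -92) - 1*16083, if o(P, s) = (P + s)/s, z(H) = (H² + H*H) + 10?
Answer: -1479493/92 ≈ -16081.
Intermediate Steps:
z(H) = 10 + 2*H² (z(H) = (H² + H²) + 10 = 2*H² + 10 = 10 + 2*H²)
o(P, s) = (P + s)/s
o(z(-2) - 1*69, -92) - 1*16083 = (((10 + 2*(-2)²) - 1*69) - 92)/(-92) - 1*16083 = -(((10 + 2*4) - 69) - 92)/92 - 16083 = -(((10 + 8) - 69) - 92)/92 - 16083 = -((18 - 69) - 92)/92 - 16083 = -(-51 - 92)/92 - 16083 = -1/92*(-143) - 16083 = 143/92 - 16083 = -1479493/92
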